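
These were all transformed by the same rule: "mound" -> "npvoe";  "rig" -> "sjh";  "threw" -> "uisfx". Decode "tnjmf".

Compare letters: m→n is +1, o→p is +1, u→v is +1 — a constant shift. This is a Caesar cipher with shift 1.
Decoding tnjmf: t−1=s, n−1=m, j−1=i, m−1=l, f−1=e.

smile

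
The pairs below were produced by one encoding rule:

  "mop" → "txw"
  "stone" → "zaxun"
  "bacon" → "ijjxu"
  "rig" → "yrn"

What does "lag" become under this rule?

Two shifts are in play — +9 for a/e/i/o/u, +7 for every other letter.
On lag: l(cons)+7=s, a(vowel)+9=j, g(cons)+7=n.

sjn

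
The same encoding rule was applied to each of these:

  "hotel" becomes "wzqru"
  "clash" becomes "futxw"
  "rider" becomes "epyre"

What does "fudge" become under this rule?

This is an affine cipher: with a=0,…,z=25, each position x becomes (19x+19) mod 26.
For fudge: f(5)→19·5+19≡10=k; u(20)→19·20+19≡9=j; d(3)→19·3+19≡24=y; g(6)→19·6+19≡3=d; e(4)→19·4+19≡17=r (all mod 26).

kjydr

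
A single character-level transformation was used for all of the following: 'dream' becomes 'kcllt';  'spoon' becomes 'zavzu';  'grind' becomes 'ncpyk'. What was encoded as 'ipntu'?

Shifts by position in dream: pos 0: d→k (+7), pos 1: r→c (+11), pos 2: e→l (+7), pos 3: a→l (+11) — repeating every 2. The shifts repeat in a cycle of length 2: positions 0,1,… shift by +7, +11, then the pattern repeats.
Undoing it on ipntu: i−7=b, p−11=e, n−7=g, t−11=i, u−7=n.

begin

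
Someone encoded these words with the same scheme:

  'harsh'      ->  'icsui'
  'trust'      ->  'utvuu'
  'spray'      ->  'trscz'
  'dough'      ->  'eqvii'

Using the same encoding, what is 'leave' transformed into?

Shifts by position in harsh: pos 0: h→i (+1), pos 1: a→c (+2), pos 2: r→s (+1), pos 3: s→u (+2) — repeating every 2. The shifts repeat in a cycle of length 2: positions 0,1,… shift by +1, +2, then the pattern repeats.
Applying it to leave: l+1=m, e+2=g, a+1=b, v+2=x, e+1=f.

mgbxf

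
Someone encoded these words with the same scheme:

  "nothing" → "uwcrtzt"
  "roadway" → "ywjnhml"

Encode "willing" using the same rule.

In nothing: n→u is +7, o→w is +8, t→c is +9, h→r is +10 — the shift increases by 1 each position. Letter i (0-indexed) is shifted by i+7, so successive shifts are 7, 8, 9, ….
Applying it to willing: w+7=d, i+8=q, l+9=u, l+10=v, i+11=t, n+12=z, g+13=t.

dquvtzt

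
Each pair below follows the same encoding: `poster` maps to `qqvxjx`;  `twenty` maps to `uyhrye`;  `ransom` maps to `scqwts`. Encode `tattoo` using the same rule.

ucwxtu

In poster: p→q is +1, o→q is +2, s→v is +3, t→x is +4 — the shift increases by 1 each position. The shift increases by 1 at each position, starting from +1: 1, 2, 3, ….
Applying it to tattoo: t+1=u, a+2=c, t+3=w, t+4=x, o+5=t, o+6=u.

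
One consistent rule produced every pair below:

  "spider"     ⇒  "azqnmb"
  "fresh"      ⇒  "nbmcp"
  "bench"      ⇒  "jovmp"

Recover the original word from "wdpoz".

Shifts by position in spider: pos 0: s→a (+8), pos 1: p→z (+10), pos 2: i→q (+8), pos 3: d→n (+10) — repeating every 2. A repeating key of period 2 is used — shifts +8, +10 over and over.
Reversing it on wdpoz: w−8=o, d−10=t, p−8=h, o−10=e, z−8=r.

other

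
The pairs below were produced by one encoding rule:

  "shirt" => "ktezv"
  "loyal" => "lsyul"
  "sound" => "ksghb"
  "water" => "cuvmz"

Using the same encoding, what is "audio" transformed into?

Treating letters as 0–25, the rule is x ↦ 11x + 20 (mod 26).
For audio: a(0)→11·0+20≡20=u; u(20)→11·20+20≡6=g; d(3)→11·3+20≡1=b; i(8)→11·8+20≡4=e; o(14)→11·14+20≡18=s (all mod 26).

ugbes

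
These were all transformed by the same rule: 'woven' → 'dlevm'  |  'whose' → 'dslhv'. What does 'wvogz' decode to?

This is the alphabet-reversal cipher (Atbash): a becomes z, b becomes y, etc.
Decoding wvogz: w↔d, v↔e, o↔l, g↔t, z↔a.

delta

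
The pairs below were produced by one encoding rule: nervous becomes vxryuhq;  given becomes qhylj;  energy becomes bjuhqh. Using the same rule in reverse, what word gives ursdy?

vapor

The output letters match the input read backwards, each shifted +3: nervous reversed is suovren. Read the word backwards and shift each letter +3.
Decoding ursdy: shift back: u−3=r, r−3=o, s−3=p, d−3=a, y−3=v → ropav; then reverse → vapor.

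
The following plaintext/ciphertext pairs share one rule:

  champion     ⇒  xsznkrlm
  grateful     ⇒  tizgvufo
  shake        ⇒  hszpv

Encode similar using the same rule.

hrnrozi

Each pair mirrors across the alphabet (c↔x, h↔s, a↔z): positions sum to 25. This is the alphabet-reversal cipher (Atbash): a becomes z, b becomes y, etc.
On similar: s↔h, i↔r, m↔n, i↔r, l↔o, a↔z, r↔i.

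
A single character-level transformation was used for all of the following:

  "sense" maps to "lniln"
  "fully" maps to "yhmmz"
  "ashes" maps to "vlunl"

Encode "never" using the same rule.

insna

Each letter's alphabet position (a=0..z=25) is mapped through 11·x+21 mod 26 — an affine cipher.
On never: n(13)→11·13+21≡8=i; e(4)→11·4+21≡13=n; v(21)→11·21+21≡18=s; e(4)→11·4+21≡13=n; r(17)→11·17+21≡0=a (all mod 26).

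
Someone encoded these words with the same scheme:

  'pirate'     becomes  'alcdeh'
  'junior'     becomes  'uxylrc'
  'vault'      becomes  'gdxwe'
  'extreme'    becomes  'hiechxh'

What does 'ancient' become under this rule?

The shift depends on letter class: consonant p→a is +11, but vowel i→l is +3. Vowels shift forward by 3 and consonants shift forward by 11.
For ancient: a(vowel)+3=d, n(cons)+11=y, c(cons)+11=n, i(vowel)+3=l, e(vowel)+3=h, n(cons)+11=y, t(cons)+11=e.

dynlhye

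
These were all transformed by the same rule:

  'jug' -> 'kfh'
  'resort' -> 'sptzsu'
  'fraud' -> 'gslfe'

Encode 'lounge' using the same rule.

The shift depends on letter class: consonant j→k is +1, but vowel u→f is +11. Two shifts are in play — +11 for a/e/i/o/u, +1 for every other letter.
For lounge: l(cons)+1=m, o(vowel)+11=z, u(vowel)+11=f, n(cons)+1=o, g(cons)+1=h, e(vowel)+11=p.

mzfohp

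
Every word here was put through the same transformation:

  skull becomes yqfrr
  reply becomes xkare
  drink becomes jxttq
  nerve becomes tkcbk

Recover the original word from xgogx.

radar

It's a Vigenère-style cipher with numeric key [6,6,11]: position i shifts by key[i mod 3].
Undoing it on xgogx: x−6=r, g−6=a, o−11=d, g−6=a, x−6=r.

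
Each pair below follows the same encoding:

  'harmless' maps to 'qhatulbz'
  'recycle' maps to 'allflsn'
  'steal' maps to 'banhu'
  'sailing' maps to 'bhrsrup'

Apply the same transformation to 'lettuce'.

ulcadjn

The shifts repeat in a cycle of length 2: positions 0,1,… shift by +9, +7, then the pattern repeats.
Applying it to lettuce: l+9=u, e+7=l, t+9=c, t+7=a, u+9=d, c+7=j, e+9=n.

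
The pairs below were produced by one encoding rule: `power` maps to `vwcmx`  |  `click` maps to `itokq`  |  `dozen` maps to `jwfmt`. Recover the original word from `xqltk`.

Shifts by position in power: pos 0: p→v (+6), pos 1: o→w (+8), pos 2: w→c (+6), pos 3: e→m (+8) — repeating every 2. A repeating key of period 2 is used — shifts +6, +8 over and over.
Decoding xqltk: x−6=r, q−8=i, l−6=f, t−8=l, k−6=e.

rifle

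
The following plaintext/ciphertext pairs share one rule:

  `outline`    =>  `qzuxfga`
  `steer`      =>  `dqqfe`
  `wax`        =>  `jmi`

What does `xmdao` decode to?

Two steps: reverse the string, then apply a Caesar shift of +12.
Decoding xmdao: shift back: x−12=l, m−12=a, d−12=r, a−12=o, o−12=c → laroc; then reverse → coral.

coral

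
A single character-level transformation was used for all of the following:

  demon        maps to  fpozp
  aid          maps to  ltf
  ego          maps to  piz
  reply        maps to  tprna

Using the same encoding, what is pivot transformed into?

The shift depends on letter class: consonant d→f is +2, but vowel e→p is +11. Vowels shift forward by 11 and consonants shift forward by 2.
For pivot: p(cons)+2=r, i(vowel)+11=t, v(cons)+2=x, o(vowel)+11=z, t(cons)+2=v.

rtxzv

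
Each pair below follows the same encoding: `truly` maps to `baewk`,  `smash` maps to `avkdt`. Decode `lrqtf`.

digit

Each letter shifts forward by (position + 8), i.e. 8, 9, 10, … — the shift grows by one for each successive letter.
Reversing it on lrqtf: l−8=d, r−9=i, q−10=g, t−11=i, f−12=t.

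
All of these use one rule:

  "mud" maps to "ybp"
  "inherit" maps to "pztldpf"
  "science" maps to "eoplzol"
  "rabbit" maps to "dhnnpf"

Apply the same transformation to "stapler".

The shift depends on letter class: consonant m→y is +12, but vowel u→b is +7. Vowels shift forward by 7 and consonants shift forward by 12.
Applying it to stapler: s(cons)+12=e, t(cons)+12=f, a(vowel)+7=h, p(cons)+12=b, l(cons)+12=x, e(vowel)+7=l, r(cons)+12=d.

efhbxld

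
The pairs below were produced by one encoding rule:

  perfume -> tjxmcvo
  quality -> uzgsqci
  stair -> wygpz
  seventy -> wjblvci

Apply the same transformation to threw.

The shift increases by 1 at each position, starting from +4: 4, 5, 6, ….
For threw: t+4=x, h+5=m, r+6=x, e+7=l, w+8=e.

xmxle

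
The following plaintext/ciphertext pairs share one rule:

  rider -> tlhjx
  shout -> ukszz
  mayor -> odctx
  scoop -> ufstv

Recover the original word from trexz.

roast

In rider: r→t is +2, i→l is +3, d→h is +4, e→j is +5 — the shift increases by 1 each position. Letter i (0-indexed) is shifted by i+2, so successive shifts are 2, 3, 4, ….
Reversing it on trexz: t−2=r, r−3=o, e−4=a, x−5=s, z−6=t.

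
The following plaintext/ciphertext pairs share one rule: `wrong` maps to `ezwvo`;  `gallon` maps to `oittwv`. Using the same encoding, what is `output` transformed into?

It's a constant shift of +8 (ROT8).
Applying it to output: o+8=w, u+8=c, t+8=b, p+8=x, u+8=c, t+8=b.

wcbxcb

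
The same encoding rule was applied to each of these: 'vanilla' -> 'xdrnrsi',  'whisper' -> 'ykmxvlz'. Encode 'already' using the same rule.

In vanilla: v→x is +2, a→d is +3, n→r is +4, i→n is +5 — the shift increases by 1 each position. Each letter shifts forward by (position + 2), i.e. 2, 3, 4, … — the shift grows by one for each successive letter.
For already: a+2=c, l+3=o, r+4=v, e+5=j, a+6=g, d+7=k, y+8=g.

covjgkg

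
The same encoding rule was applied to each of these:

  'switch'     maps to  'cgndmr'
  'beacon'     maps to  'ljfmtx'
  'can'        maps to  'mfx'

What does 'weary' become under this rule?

The shift depends on letter class: consonant s→c is +10, but vowel i→n is +5. Vowels shift forward by 5 and consonants shift forward by 10.
On weary: w(cons)+10=g, e(vowel)+5=j, a(vowel)+5=f, r(cons)+10=b, y(cons)+10=i.

gjfbi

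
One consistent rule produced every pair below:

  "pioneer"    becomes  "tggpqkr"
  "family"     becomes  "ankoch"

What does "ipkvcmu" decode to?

skating

The word is reversed, then every letter is shifted forward by 2.
Reversing it on ipkvcmu: shift back: i−2=g, p−2=n, k−2=i, v−2=t, c−2=a, m−2=k, u−2=s → gnitaks; then reverse → skating.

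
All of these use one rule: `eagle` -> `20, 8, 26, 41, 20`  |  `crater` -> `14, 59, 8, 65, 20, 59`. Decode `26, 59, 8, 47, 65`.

e(#5)→20 and a(#1)→8: differences scale by 3, so n = 3·pos + 5. With a=1..z=26, the number is 3·pos + 5.
Reversing it on 26, 59, 8, 47, 65: 26→(26−5)÷3=7=g, 59→(59−5)÷3=18=r, 8→(8−5)÷3=1=a, 47→(47−5)÷3=14=n, 65→(65−5)÷3=20=t.

grant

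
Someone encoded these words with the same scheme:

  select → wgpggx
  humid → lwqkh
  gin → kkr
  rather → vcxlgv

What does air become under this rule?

Two shifts are in play — +2 for a/e/i/o/u, +4 for every other letter.
On air: a(vowel)+2=c, i(vowel)+2=k, r(cons)+4=v.

ckv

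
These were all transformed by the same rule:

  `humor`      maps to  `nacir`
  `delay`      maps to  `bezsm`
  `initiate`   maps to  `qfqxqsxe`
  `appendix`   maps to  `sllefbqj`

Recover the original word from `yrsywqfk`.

cracking

h(7)→n(13) and u(20)→a(0) fit y≡3x+18 (mod 26); the inverse of 3 mod 26 is 9. This is an affine cipher: with a=0,…,z=25, each position x becomes (3x+18) mod 26.
Undoing it on yrsywqfk: y(24)→9·(24−18)≡2=c; r(17)→9·(17−18)≡17=r; s(18)→9·(18−18)≡0=a; y(24)→9·(24−18)≡2=c; w(22)→9·(22−18)≡10=k; q(16)→9·(16−18)≡8=i; f(5)→9·(5−18)≡13=n; k(10)→9·(10−18)≡6=g (all mod 26).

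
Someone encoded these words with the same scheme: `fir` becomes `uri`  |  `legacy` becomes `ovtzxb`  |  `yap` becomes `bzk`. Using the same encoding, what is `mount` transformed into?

Each letter is replaced by its mirror in the alphabet: a↔z, b↔y, c↔x, and so on (the Atbash cipher).
On mount: m↔n, o↔l, u↔f, n↔m, t↔g.

nlfmg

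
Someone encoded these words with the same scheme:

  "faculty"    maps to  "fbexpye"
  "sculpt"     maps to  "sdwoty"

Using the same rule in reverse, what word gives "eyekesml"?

In faculty: f→f is +0, a→b is +1, c→e is +2, u→x is +3 — the shift increases by 1 each position. Each letter shifts forward by its position index (0, 1, 2, …) — the shift grows by one for each successive letter.
Undoing it on eyekesml: e−0=e, y−1=x, e−2=c, k−3=h, e−4=a, s−5=n, m−6=g, l−7=e.

exchange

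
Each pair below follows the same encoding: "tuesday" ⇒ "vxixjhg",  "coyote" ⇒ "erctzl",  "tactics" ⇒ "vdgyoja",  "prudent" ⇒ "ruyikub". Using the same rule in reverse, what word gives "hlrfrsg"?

finally

The shift increases by 1 at each position, starting from +2: 2, 3, 4, ….
Reversing it on hlrfrsg: h−2=f, l−3=i, r−4=n, f−5=a, r−6=l, s−7=l, g−8=y.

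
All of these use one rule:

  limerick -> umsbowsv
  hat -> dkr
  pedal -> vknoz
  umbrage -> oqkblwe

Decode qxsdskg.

waiting

The output letters match the input read backwards, each shifted +10: limerick reversed is kciremil. The word is reversed, then every letter is shifted forward by 10.
Reversing it on qxsdskg: shift back: q−10=g, x−10=n, s−10=i, d−10=t, s−10=i, k−10=a, g−10=w → gnitiaw; then reverse → waiting.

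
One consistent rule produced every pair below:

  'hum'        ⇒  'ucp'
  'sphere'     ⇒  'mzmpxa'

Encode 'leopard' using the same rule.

lzixwmt

The output letters match the input read backwards, each shifted +8: hum reversed is muh. The word is reversed, then every letter is shifted forward by 8.
Applying it to leopard: reverse → drapoel; then shift: d+8=l, r+8=z, a+8=i, p+8=x, o+8=w, e+8=m, l+8=t.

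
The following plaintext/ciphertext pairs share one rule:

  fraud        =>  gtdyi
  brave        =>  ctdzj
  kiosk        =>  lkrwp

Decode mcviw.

laser

In fraud: f→g is +1, r→t is +2, a→d is +3, u→y is +4 — the shift increases by 1 each position. Letter i (0-indexed) is shifted by i+1, so successive shifts are 1, 2, 3, ….
Reversing it on mcviw: m−1=l, c−2=a, v−3=s, i−4=e, w−5=r.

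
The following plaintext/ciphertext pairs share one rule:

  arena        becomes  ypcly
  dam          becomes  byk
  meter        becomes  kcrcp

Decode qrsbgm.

studio

Every letter moves 24 places later in the alphabet, wrapping around z→a.
Reversing it on qrsbgm: q−24=s, r−24=t, s−24=u, b−24=d, g−24=i, m−24=o.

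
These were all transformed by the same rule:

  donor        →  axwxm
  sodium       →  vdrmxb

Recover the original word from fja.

raw

The output letters match the input read backwards, each shifted +9: donor reversed is ronod. The word is reversed, then every letter is shifted forward by 9.
Decoding fja: shift back: f−9=w, j−9=a, a−9=r → war; then reverse → raw.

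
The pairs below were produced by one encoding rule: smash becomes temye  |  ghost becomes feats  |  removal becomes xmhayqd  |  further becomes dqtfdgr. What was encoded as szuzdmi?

warning

The output letters match the input read backwards, each shifted +12: smash reversed is hsams. Read the word backwards and shift each letter +12.
Decoding szuzdmi: shift back: s−12=g, z−12=n, u−12=i, z−12=n, d−12=r, m−12=a, i−12=w → gninraw; then reverse → warning.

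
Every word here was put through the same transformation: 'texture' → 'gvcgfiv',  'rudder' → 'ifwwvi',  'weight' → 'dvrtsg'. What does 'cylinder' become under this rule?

Each pair mirrors across the alphabet (t↔g, e↔v, x↔c): positions sum to 25. This is the alphabet-reversal cipher (Atbash): a becomes z, b becomes y, etc.
Applying it to cylinder: c↔x, y↔b, l↔o, i↔r, n↔m, d↔w, e↔v, r↔i.

xbormwvi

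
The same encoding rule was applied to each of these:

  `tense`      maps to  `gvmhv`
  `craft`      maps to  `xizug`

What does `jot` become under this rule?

Each pair mirrors across the alphabet (t↔g, e↔v, n↔m): positions sum to 25. Letters are reflected about the middle of the alphabet (position → 25−position): Atbash.
For jot: j↔q, o↔l, t↔g.

qlg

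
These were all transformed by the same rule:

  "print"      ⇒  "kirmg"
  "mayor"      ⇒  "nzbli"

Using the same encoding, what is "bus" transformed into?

yfh

Each letter is replaced by its mirror in the alphabet: a↔z, b↔y, c↔x, and so on (the Atbash cipher).
Applying it to bus: b↔y, u↔f, s↔h.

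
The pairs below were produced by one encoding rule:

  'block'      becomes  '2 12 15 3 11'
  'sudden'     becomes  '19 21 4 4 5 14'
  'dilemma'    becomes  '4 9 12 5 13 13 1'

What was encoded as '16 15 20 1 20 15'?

potato

Letters become their 1-indexed alphabet positions: a=1 … z=26.
Undoing it on 16 15 20 1 20 15: 16=p, 15=o, 20=t, 1=a, 20=t, 15=o.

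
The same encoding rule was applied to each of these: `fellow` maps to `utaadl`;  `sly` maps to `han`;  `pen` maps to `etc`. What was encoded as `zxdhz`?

kiosk

Compare letters: f→u is +15, e→t is +15, l→a is +15 — a constant shift. It's a constant shift of +15 (ROT15).
Undoing it on zxdhz: z−15=k, x−15=i, d−15=o, h−15=s, z−15=k.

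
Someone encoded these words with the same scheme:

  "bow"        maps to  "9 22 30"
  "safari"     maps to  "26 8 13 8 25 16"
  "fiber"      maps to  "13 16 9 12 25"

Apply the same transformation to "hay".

b is letter #2 and maps to 9: an offset of 7. The number is (letter's place in the alphabet, a=1) + 7.
For hay: h=8→15, a=1→8, y=25→32.

15 8 32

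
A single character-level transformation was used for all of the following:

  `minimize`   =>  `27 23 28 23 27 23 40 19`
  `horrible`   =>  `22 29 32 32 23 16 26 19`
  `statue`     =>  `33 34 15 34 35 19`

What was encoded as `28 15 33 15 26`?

nasal

m is letter #13 and maps to 27: an offset of 14. The number is (letter's place in the alphabet, a=1) + 14.
Undoing it on 28 15 33 15 26: 28→(28−14)÷1=14=n, 15→(15−14)÷1=1=a, 33→(33−14)÷1=19=s, 15→(15−14)÷1=1=a, 26→(26−14)÷1=12=l.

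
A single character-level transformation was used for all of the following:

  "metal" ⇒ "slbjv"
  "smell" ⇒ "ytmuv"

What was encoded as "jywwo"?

drone

Letter i (0-indexed) is shifted by i+6, so successive shifts are 6, 7, 8, ….
Decoding jywwo: j−6=d, y−7=r, w−8=o, w−9=n, o−10=e.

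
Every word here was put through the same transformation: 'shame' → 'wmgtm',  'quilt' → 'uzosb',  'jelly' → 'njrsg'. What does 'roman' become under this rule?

vtshv

The shift increases by 1 at each position, starting from +4: 4, 5, 6, ….
For roman: r+4=v, o+5=t, m+6=s, a+7=h, n+8=v.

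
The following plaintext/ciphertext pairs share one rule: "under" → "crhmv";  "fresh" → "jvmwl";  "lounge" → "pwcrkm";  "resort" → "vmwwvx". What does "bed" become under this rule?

Two shifts are in play — +8 for a/e/i/o/u, +4 for every other letter.
For bed: b(cons)+4=f, e(vowel)+8=m, d(cons)+4=h.

fmh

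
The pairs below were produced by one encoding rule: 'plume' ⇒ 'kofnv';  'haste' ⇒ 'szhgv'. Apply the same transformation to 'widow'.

drwld

Each pair mirrors across the alphabet (p↔k, l↔o, u↔f): positions sum to 25. Letters are reflected about the middle of the alphabet (position → 25−position): Atbash.
For widow: w↔d, i↔r, d↔w, o↔l, w↔d.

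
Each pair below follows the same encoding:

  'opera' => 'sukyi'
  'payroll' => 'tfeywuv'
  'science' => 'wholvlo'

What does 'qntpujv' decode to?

minimal

The shift increases by 1 at each position, starting from +4: 4, 5, 6, ….
Decoding qntpujv: q−4=m, n−5=i, t−6=n, p−7=i, u−8=m, j−9=a, v−10=l.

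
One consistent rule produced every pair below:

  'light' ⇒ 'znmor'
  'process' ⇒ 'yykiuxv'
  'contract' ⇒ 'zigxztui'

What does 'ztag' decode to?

The output letters match the input read backwards, each shifted +6: light reversed is thgil. Two steps: reverse the string, then apply a Caesar shift of +6.
Undoing it on ztag: shift back: z−6=t, t−6=n, a−6=u, g−6=a → tnua; then reverse → aunt.

aunt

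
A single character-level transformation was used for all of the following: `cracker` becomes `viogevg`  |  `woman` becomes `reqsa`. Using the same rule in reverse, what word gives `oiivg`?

Two steps: reverse the string, then apply a Caesar shift of +4.
Reversing it on oiivg: shift back: o−4=k, i−4=e, i−4=e, v−4=r, g−4=c → keerc; then reverse → creek.

creek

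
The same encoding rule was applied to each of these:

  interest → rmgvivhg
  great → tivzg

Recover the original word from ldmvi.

Each pair mirrors across the alphabet (i↔r, n↔m, t↔g): positions sum to 25. Each letter is replaced by its mirror in the alphabet: a↔z, b↔y, c↔x, and so on (the Atbash cipher).
Undoing it on ldmvi: l↔o, d↔w, m↔n, v↔e, i↔r.

owner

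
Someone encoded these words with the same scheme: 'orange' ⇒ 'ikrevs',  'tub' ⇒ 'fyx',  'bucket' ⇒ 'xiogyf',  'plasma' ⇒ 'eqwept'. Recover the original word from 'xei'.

The output letters match the input read backwards, each shifted +4: orange reversed is egnaro. Two steps: reverse the string, then apply a Caesar shift of +4.
Reversing it on xei: shift back: x−4=t, e−4=a, i−4=e → tae; then reverse → eat.

eat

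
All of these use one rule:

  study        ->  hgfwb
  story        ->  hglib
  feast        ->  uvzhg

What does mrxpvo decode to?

nickel

Each pair mirrors across the alphabet (s↔h, t↔g, u↔f): positions sum to 25. Each letter is replaced by its mirror in the alphabet: a↔z, b↔y, c↔x, and so on (the Atbash cipher).
Decoding mrxpvo: m↔n, r↔i, x↔c, p↔k, v↔e, o↔l.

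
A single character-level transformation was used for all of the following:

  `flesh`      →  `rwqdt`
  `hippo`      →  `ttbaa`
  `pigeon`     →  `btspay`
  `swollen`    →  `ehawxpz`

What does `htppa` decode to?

Shifts by position in flesh: pos 0: f→r (+12), pos 1: l→w (+11), pos 2: e→q (+12), pos 3: s→d (+11) — repeating every 2. A repeating key of period 2 is used — shifts +12, +11 over and over.
Decoding htppa: h−12=v, t−11=i, p−12=d, p−11=e, a−12=o.

video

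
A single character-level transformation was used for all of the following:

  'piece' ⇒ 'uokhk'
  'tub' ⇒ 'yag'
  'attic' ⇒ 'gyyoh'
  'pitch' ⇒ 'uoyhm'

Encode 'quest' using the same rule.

The shift depends on letter class: consonant p→u is +5, but vowel i→o is +6. Vowels shift forward by 6 and consonants shift forward by 5.
On quest: q(cons)+5=v, u(vowel)+6=a, e(vowel)+6=k, s(cons)+5=x, t(cons)+5=y.

vakxy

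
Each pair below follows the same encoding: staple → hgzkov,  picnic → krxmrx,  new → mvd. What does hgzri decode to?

stair

Each pair mirrors across the alphabet (s↔h, t↔g, a↔z): positions sum to 25. Letters are reflected about the middle of the alphabet (position → 25−position): Atbash.
Reversing it on hgzri: h↔s, g↔t, z↔a, r↔i, i↔r.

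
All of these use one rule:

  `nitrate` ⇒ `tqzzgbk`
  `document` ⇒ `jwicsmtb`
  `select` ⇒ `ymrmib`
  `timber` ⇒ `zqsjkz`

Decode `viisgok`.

package

It's a Vigenère-style cipher with numeric key [6,8]: position i shifts by key[i mod 2].
Reversing it on viisgok: v−6=p, i−8=a, i−6=c, s−8=k, g−6=a, o−8=g, k−6=e.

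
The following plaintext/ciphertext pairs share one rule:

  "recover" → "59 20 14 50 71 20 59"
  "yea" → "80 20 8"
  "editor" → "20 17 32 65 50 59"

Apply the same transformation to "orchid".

r(#18)→59 and e(#5)→20: differences scale by 3, so n = 3·pos + 5. Each letter becomes 3×(its alphabet position, a=1..z=26) + 5.
For orchid: o=15→50, r=18→59, c=3→14, h=8→29, i=9→32, d=4→17.

50 59 14 29 32 17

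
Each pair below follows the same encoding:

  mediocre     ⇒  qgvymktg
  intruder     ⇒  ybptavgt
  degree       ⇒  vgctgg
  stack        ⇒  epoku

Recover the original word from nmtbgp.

m(12)→q(16) and e(4)→g(6) fit y≡11x+14 (mod 26); the inverse of 11 mod 26 is 19. Each letter's alphabet position (a=0..z=25) is mapped through 11·x+14 mod 26 — an affine cipher.
Undoing it on nmtbgp: n(13)→19·(13−14)≡7=h; m(12)→19·(12−14)≡14=o; t(19)→19·(19−14)≡17=r; b(1)→19·(1−14)≡13=n; g(6)→19·(6−14)≡4=e; p(15)→19·(15−14)≡19=t (all mod 26).

hornet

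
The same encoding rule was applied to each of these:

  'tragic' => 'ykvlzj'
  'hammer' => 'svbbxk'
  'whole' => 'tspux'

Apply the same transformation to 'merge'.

Treating letters as 0–25, the rule is x ↦ 7x + 21 (mod 26).
For merge: m(12)→7·12+21≡1=b; e(4)→7·4+21≡23=x; r(17)→7·17+21≡10=k; g(6)→7·6+21≡11=l; e(4)→7·4+21≡23=x (all mod 26).

bxklx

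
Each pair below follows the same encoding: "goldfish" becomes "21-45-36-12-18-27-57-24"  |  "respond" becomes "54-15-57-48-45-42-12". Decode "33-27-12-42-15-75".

Each letter becomes 3×(its alphabet position, a=1..z=26).
Undoing it on 33-27-12-42-15-75: 33→(33−0)÷3=11=k, 27→(27−0)÷3=9=i, 12→(12−0)÷3=4=d, 42→(42−0)÷3=14=n, 15→(15−0)÷3=5=e, 75→(75−0)÷3=25=y.

kidney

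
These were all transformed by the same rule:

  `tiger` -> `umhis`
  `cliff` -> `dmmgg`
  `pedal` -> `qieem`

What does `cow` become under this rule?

dsx

The shift depends on letter class: consonant t→u is +1, but vowel i→m is +4. The rule splits by letter class: vowels +4, consonants +1.
Applying it to cow: c(cons)+1=d, o(vowel)+4=s, w(cons)+1=x.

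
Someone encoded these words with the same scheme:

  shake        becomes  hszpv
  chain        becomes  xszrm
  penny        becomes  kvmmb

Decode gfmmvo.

tunnel

Each pair mirrors across the alphabet (s↔h, h↔s, a↔z): positions sum to 25. Each letter is replaced by its mirror in the alphabet: a↔z, b↔y, c↔x, and so on (the Atbash cipher).
Decoding gfmmvo: g↔t, f↔u, m↔n, m↔n, v↔e, o↔l.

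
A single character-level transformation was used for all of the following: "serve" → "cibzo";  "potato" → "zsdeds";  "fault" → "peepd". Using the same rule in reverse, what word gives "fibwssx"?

Shifts by position in serve: pos 0: s→c (+10), pos 1: e→i (+4), pos 2: r→b (+10), pos 3: v→z (+4) — repeating every 2. The shifts repeat in a cycle of length 2: positions 0,1,… shift by +10, +4, then the pattern repeats.
Reversing it on fibwssx: f−10=v, i−4=e, b−10=r, w−4=s, s−10=i, s−4=o, x−10=n.

version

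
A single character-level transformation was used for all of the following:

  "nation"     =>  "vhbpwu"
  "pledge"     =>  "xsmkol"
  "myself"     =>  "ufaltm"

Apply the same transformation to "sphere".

awplzl

Shifts by position in nation: pos 0: n→v (+8), pos 1: a→h (+7), pos 2: t→b (+8), pos 3: i→p (+7) — repeating every 2. The shifts repeat in a cycle of length 2: positions 0,1,… shift by +8, +7, then the pattern repeats.
For sphere: s+8=a, p+7=w, h+8=p, e+7=l, r+8=z, e+7=l.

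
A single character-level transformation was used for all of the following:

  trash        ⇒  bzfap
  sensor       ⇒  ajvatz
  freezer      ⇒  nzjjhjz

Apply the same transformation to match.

ufbkp

Vowels shift forward by 5 and consonants shift forward by 8.
On match: m(cons)+8=u, a(vowel)+5=f, t(cons)+8=b, c(cons)+8=k, h(cons)+8=p.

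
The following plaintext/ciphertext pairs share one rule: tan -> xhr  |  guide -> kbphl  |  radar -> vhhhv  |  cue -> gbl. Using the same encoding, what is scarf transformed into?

The shift depends on letter class: consonant t→x is +4, but vowel a→h is +7. Vowels shift forward by 7 and consonants shift forward by 4.
On scarf: s(cons)+4=w, c(cons)+4=g, a(vowel)+7=h, r(cons)+4=v, f(cons)+4=j.

wghvj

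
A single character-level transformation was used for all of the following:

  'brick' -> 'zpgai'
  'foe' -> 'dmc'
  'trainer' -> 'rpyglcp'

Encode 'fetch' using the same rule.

dcraf

Compare letters: b→z is +24, r→p is +24, i→g is +24 — a constant shift. This is a Caesar cipher with shift 24.
On fetch: f+24=d, e+24=c, t+24=r, c+24=a, h+24=f.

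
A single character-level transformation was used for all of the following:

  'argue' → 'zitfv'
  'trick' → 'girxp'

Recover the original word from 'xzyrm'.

cabin

Each pair mirrors across the alphabet (a↔z, r↔i, g↔t): positions sum to 25. Each letter is replaced by its mirror in the alphabet: a↔z, b↔y, c↔x, and so on (the Atbash cipher).
Decoding xzyrm: x↔c, z↔a, y↔b, r↔i, m↔n.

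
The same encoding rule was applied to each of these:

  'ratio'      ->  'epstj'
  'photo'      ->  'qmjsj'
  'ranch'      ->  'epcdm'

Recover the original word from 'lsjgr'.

stove

r(17)→e(4) and a(0)→p(15) fit y≡7x+15 (mod 26); the inverse of 7 mod 26 is 15. Treating letters as 0–25, the rule is x ↦ 7x + 15 (mod 26).
Reversing it on lsjgr: l(11)→15·(11−15)≡18=s; s(18)→15·(18−15)≡19=t; j(9)→15·(9−15)≡14=o; g(6)→15·(6−15)≡21=v; r(17)→15·(17−15)≡4=e (all mod 26).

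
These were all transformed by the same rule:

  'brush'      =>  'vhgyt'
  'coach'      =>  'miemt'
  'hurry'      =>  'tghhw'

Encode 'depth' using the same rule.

duzpt

b(1)→v(21) and r(17)→h(7) fit y≡17x+4 (mod 26); the inverse of 17 mod 26 is 23. This is an affine cipher: with a=0,…,z=25, each position x becomes (17x+4) mod 26.
Applying it to depth: d(3)→17·3+4≡3=d; e(4)→17·4+4≡20=u; p(15)→17·15+4≡25=z; t(19)→17·19+4≡15=p; h(7)→17·7+4≡19=t (all mod 26).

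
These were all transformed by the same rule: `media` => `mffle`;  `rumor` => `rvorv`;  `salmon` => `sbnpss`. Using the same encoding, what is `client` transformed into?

cmkhry

In media: m→m is +0, e→f is +1, d→f is +2, i→l is +3 — the shift increases by 1 each position. The shift increases by 1 at each position, starting from +0: 0, 1, 2, ….
Applying it to client: c+0=c, l+1=m, i+2=k, e+3=h, n+4=r, t+5=y.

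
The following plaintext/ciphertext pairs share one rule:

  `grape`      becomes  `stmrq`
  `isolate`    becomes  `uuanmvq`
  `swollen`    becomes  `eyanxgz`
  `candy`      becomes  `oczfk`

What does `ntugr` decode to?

Shifts by position in grape: pos 0: g→s (+12), pos 1: r→t (+2), pos 2: a→m (+12), pos 3: p→r (+2) — repeating every 2. The shifts repeat in a cycle of length 2: positions 0,1,… shift by +12, +2, then the pattern repeats.
Reversing it on ntugr: n−12=b, t−2=r, u−12=i, g−2=e, r−12=f.

brief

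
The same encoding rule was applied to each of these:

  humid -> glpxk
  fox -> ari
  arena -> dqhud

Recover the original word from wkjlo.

Two steps: reverse the string, then apply a Caesar shift of +3.
Undoing it on wkjlo: shift back: w−3=t, k−3=h, j−3=g, l−3=i, o−3=l → thgil; then reverse → light.

light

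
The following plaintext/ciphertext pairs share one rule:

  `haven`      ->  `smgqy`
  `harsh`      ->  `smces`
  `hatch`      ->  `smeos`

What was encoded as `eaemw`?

total

Shifts by position in haven: pos 0: h→s (+11), pos 1: a→m (+12), pos 2: v→g (+11), pos 3: e→q (+12) — repeating every 2. A repeating key of period 2 is used — shifts +11, +12 over and over.
Decoding eaemw: e−11=t, a−12=o, e−11=t, m−12=a, w−11=l.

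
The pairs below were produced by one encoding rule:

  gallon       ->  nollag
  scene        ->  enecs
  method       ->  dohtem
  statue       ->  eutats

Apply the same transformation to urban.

The output letters match the input read backwards: gallon reversed is nollag. The word is simply reversed.
Applying it to urban: reverse → nabru.

nabru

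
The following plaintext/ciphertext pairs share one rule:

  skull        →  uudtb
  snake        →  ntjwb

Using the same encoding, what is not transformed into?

The output letters match the input read backwards, each shifted +9: skull reversed is lluks. Two steps: reverse the string, then apply a Caesar shift of +9.
On not: reverse → ton; then shift: t+9=c, o+9=x, n+9=w.

cxw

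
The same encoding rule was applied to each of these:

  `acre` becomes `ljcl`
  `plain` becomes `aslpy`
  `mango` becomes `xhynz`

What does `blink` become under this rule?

mstuv

It's a Vigenère-style cipher with numeric key [11,7]: position i shifts by key[i mod 2].
On blink: b+11=m, l+7=s, i+11=t, n+7=u, k+11=v.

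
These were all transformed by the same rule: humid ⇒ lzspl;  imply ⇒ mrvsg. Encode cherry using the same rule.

gmkyzh

In humid: h→l is +4, u→z is +5, m→s is +6, i→p is +7 — the shift increases by 1 each position. Each letter shifts forward by (position + 4), i.e. 4, 5, 6, … — the shift grows by one for each successive letter.
For cherry: c+4=g, h+5=m, e+6=k, r+7=y, r+8=z, y+9=h.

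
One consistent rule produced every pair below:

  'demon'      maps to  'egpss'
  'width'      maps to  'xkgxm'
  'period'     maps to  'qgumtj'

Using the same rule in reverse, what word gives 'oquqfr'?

The shift increases by 1 at each position, starting from +1: 1, 2, 3, ….
Reversing it on oquqfr: o−1=n, q−2=o, u−3=r, q−4=m, f−5=a, r−6=l.

normal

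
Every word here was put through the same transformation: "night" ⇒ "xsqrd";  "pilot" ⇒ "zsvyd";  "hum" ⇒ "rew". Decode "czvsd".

Compare letters: n→x is +10, i→s is +10, g→q is +10 — a constant shift. This is a Caesar cipher with shift 10.
Decoding czvsd: c−10=s, z−10=p, v−10=l, s−10=i, d−10=t.

split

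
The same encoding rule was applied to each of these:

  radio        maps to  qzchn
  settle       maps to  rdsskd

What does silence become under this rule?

rhkdmbd

Compare letters: r→q is +25, a→z is +25, d→c is +25 — a constant shift. This is a Caesar cipher with shift 25.
On silence: s+25=r, i+25=h, l+25=k, e+25=d, n+25=m, c+25=b, e+25=d.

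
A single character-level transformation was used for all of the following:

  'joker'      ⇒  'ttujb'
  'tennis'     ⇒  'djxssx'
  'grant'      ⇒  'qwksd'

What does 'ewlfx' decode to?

Shifts by position in joker: pos 0: j→t (+10), pos 1: o→t (+5), pos 2: k→u (+10), pos 3: e→j (+5) — repeating every 2. The shifts repeat in a cycle of length 2: positions 0,1,… shift by +10, +5, then the pattern repeats.
Decoding ewlfx: e−10=u, w−5=r, l−10=b, f−5=a, x−10=n.

urban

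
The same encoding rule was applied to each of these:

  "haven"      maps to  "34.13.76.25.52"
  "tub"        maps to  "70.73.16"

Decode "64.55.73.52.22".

With a=1..z=26, the number is 3·pos + 10.
Reversing it on 64.55.73.52.22: 64→(64−10)÷3=18=r, 55→(55−10)÷3=15=o, 73→(73−10)÷3=21=u, 52→(52−10)÷3=14=n, 22→(22−10)÷3=4=d.

round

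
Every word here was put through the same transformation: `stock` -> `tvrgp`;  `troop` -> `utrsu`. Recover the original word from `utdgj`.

In stock: s→t is +1, t→v is +2, o→r is +3, c→g is +4 — the shift increases by 1 each position. Each letter shifts forward by (position + 1), i.e. 1, 2, 3, … — the shift grows by one for each successive letter.
Decoding utdgj: u−1=t, t−2=r, d−3=a, g−4=c, j−5=e.

trace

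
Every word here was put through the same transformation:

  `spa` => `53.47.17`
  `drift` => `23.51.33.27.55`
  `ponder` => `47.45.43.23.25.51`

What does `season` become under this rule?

53.25.17.53.45.43

s(#19)→53 and p(#16)→47: differences scale by 2, so n = 2·pos + 15. Each letter becomes 2×(its alphabet position, a=1..z=26) + 15.
On season: s=19→53, e=5→25, a=1→17, s=19→53, o=15→45, n=14→43.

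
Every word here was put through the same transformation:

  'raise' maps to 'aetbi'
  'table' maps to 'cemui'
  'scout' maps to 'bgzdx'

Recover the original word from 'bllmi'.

shade

Shifts by position in raise: pos 0: r→a (+9), pos 1: a→e (+4), pos 2: i→t (+11), pos 3: s→b (+9), pos 4: e→i (+4) — repeating every 3. It's a Vigenère-style cipher with numeric key [9,4,11]: position i shifts by key[i mod 3].
Reversing it on bllmi: b−9=s, l−4=h, l−11=a, m−9=d, i−4=e.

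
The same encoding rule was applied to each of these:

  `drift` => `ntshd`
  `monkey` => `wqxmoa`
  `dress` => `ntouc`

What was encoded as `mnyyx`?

clown

Shifts by position in drift: pos 0: d→n (+10), pos 1: r→t (+2), pos 2: i→s (+10), pos 3: f→h (+2) — repeating every 2. The shifts repeat in a cycle of length 2: positions 0,1,… shift by +10, +2, then the pattern repeats.
Undoing it on mnyyx: m−10=c, n−2=l, y−10=o, y−2=w, x−10=n.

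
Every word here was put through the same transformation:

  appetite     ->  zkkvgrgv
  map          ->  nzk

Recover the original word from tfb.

Each pair mirrors across the alphabet (a↔z, p↔k, p↔k): positions sum to 25. This is the alphabet-reversal cipher (Atbash): a becomes z, b becomes y, etc.
Undoing it on tfb: t↔g, f↔u, b↔y.

guy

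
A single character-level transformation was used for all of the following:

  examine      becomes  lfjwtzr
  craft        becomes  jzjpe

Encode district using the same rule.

kqbdcuph

In examine: e→l is +7, x→f is +8, a→j is +9, m→w is +10 — the shift increases by 1 each position. Each letter shifts forward by (position + 7), i.e. 7, 8, 9, … — the shift grows by one for each successive letter.
Applying it to district: d+7=k, i+8=q, s+9=b, t+10=d, r+11=c, i+12=u, c+13=p, t+14=h.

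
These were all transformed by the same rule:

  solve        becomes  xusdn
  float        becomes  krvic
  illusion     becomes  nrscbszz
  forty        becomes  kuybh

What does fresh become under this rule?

In solve: s→x is +5, o→u is +6, l→s is +7, v→d is +8 — the shift increases by 1 each position. Each letter shifts forward by (position + 5), i.e. 5, 6, 7, … — the shift grows by one for each successive letter.
For fresh: f+5=k, r+6=x, e+7=l, s+8=a, h+9=q.

kxlaq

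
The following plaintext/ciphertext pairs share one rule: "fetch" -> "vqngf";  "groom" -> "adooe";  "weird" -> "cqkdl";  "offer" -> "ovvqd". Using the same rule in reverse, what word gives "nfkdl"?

third

f(5)→v(21) and e(4)→q(16) fit y≡5x+22 (mod 26); the inverse of 5 mod 26 is 21. This is an affine cipher: with a=0,…,z=25, each position x becomes (5x+22) mod 26.
Reversing it on nfkdl: n(13)→21·(13−22)≡19=t; f(5)→21·(5−22)≡7=h; k(10)→21·(10−22)≡8=i; d(3)→21·(3−22)≡17=r; l(11)→21·(11−22)≡3=d (all mod 26).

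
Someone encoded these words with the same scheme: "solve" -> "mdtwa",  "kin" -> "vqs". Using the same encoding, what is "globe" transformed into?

The output letters match the input read backwards, each shifted +8: solve reversed is evlos. The word is reversed, then every letter is shifted forward by 8.
Applying it to globe: reverse → ebolg; then shift: e+8=m, b+8=j, o+8=w, l+8=t, g+8=o.

mjwto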